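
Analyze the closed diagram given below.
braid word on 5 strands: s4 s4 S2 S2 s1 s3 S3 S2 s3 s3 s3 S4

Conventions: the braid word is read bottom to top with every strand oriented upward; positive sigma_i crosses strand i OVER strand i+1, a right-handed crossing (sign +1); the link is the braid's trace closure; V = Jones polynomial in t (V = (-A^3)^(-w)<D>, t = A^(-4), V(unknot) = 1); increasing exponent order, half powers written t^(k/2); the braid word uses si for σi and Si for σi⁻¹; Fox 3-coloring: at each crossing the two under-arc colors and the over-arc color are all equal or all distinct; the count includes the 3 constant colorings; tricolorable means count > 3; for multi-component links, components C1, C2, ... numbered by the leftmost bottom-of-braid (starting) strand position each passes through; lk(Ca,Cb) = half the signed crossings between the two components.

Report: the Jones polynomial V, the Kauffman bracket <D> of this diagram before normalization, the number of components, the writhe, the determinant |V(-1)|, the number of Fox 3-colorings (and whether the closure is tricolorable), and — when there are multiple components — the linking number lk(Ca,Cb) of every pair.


V = -t^-3 + t^-2 - t^-1 + 3 - t + t^2 - t^3
<D> = -A^-6 + A^-2 - A^2 + 3A^6 - A^10 + A^14 - A^18 (w = +2)
1 component over 12 crossings, w = +2
27 Fox colorings among 3^12, |V(-1)| = 9: tricolorable
why: the word shrinks to σ4 σ4 σ2⁻¹ σ2⁻¹ σ1 σ2⁻¹ σ3 σ3 σ3 σ4⁻¹ after cancelling


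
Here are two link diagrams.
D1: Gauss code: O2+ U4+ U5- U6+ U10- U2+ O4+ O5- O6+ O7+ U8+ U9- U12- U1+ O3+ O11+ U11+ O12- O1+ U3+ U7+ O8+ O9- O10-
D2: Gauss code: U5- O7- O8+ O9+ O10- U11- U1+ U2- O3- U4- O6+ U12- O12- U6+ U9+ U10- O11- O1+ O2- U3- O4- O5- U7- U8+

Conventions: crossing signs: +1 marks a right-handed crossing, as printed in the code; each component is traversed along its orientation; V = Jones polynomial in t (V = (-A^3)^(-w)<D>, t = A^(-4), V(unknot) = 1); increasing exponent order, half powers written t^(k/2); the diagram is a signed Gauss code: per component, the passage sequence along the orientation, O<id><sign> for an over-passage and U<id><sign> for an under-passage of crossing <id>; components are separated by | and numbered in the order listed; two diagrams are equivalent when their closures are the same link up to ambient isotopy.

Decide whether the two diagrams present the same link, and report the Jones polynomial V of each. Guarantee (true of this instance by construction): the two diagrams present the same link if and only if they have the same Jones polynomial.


same link: no
V(D1) = 1  [12 crossings, <D> = A^12, w = +4]
D2 (bracket A^-8 + 1 - A^4; 12 crossings at w = -4): V = -t^-4 + t^-3 + t^-1
note: 2 classes among 2 diagrams; unequal V(t) rules out equality


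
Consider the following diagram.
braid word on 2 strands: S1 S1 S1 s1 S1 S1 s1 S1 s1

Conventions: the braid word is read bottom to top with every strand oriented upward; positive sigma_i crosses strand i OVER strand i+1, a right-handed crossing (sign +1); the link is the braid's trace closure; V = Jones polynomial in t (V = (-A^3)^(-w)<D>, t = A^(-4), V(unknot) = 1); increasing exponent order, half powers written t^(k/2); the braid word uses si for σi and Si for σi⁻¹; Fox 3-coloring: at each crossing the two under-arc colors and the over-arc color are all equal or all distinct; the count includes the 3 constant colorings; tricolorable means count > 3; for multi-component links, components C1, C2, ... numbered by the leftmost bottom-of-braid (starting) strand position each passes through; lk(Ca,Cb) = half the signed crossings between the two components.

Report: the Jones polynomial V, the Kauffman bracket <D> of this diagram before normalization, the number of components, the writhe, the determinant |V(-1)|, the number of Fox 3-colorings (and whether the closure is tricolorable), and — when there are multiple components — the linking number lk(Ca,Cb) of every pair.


V(t) = -t^-4 + t^-3 + t^-1
bracket: -A^-5 - A^3 + A^7, w = -3
1 component, writhe -3, over 9 crossings
det 3, colorings 9 of 3^9 — tricolorable
observation: a (2,3) torus form — a single generator 3 times


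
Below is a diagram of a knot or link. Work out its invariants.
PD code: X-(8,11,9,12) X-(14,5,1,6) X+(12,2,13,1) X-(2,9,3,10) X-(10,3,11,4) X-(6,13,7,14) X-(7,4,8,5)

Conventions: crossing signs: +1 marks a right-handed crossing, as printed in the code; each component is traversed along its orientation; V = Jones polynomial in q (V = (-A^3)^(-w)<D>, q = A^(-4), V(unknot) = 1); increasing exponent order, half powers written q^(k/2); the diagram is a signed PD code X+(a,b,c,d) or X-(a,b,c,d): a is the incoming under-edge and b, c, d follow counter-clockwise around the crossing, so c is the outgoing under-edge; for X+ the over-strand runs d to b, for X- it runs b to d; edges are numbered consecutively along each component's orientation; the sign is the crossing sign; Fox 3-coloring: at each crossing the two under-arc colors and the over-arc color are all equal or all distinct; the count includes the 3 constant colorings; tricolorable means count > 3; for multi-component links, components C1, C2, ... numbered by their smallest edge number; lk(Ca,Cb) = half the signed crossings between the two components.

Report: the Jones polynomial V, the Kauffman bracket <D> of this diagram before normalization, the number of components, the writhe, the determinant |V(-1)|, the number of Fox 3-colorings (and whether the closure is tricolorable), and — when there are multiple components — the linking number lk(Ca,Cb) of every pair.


Jones polynomial: V(q) = -q^-6 + q^-5 - q^-4 + 2q^-3 - q^-2 + q^-1
<D> = -A^-11 + A^-7 - 2A^-3 + A - A^5 + A^9; writhe -5
components 1, writhe -5 (7 crossings)
3-colorings: 3 of 3^7, det 7 — not tricolorable
note: det 7 = |V(-1)|; not divisible by 3, so not tricolorable


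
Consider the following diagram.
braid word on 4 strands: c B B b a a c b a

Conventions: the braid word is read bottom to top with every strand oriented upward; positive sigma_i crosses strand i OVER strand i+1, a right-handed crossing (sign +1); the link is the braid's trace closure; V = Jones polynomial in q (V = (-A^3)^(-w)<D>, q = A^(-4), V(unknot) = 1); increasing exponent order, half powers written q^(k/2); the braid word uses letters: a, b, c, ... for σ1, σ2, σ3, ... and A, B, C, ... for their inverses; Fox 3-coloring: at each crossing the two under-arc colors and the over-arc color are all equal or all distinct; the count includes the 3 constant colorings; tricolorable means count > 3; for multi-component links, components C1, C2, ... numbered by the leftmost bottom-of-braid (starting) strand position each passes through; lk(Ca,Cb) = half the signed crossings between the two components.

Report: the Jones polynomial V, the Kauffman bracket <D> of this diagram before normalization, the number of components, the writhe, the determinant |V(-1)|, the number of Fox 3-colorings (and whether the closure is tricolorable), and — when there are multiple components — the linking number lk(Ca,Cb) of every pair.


Jones polynomial: V(q) = q - q^2 + 2q^3 - q^4 + q^5 - q^6
<D> = A^-9 - A^-5 + A^-1 - 2A^3 + A^7 - A^11; writhe +5
components 1, writhe +5 (9 crossings)
3-colorings: 3 of 3^9, det 7 — not tricolorable
note: w = +5 shifts under R1 moves; the (-A^3)^(-5) factor cancels that in V


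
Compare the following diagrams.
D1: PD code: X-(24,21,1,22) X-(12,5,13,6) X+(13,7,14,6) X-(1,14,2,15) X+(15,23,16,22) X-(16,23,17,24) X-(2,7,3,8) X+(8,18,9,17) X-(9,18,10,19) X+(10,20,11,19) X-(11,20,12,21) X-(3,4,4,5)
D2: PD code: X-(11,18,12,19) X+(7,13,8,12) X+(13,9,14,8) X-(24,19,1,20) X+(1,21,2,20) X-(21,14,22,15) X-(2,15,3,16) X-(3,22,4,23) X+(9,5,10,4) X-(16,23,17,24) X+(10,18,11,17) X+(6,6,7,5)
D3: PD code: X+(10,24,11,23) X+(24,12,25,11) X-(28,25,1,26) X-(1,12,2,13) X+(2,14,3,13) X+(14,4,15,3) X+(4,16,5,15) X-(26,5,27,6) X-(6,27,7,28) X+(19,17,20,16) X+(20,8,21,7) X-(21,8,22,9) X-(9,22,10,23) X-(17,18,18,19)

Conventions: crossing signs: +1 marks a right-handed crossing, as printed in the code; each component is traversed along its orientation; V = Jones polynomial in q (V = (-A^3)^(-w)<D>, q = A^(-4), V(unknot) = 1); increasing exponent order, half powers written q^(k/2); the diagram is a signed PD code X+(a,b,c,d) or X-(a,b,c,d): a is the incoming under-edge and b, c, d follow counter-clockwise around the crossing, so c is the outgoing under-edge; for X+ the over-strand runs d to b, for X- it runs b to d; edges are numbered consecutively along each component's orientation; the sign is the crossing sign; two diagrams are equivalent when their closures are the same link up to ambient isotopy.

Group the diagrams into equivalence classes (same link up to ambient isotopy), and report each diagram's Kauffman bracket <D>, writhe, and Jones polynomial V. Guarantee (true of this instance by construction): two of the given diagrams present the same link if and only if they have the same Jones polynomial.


classes: {D1} | {D2} | {D3}
V(D1) = 1  [12 crossings, <D> = A^-12, w = -4]
D2 (bracket -A^-12 + A^-8 - A^-4 + 3 - A^4 + A^8 - A^12; 12 crossings at w = 0): V = -q^-3 + q^-2 - q^-1 + 3 - q + q^2 - q^3
D3 (bracket -A^-12 + 2A^-8 - 2A^-4 + 3 - 2A^4 + 2A^8 - A^12; 14 crossings at w = 0): V = -q^-3 + 2q^-2 - 2q^-1 + 3 - 2q + 2q^2 - q^3
note: 3 classes among 3 diagrams; unequal V(q) rules out equality


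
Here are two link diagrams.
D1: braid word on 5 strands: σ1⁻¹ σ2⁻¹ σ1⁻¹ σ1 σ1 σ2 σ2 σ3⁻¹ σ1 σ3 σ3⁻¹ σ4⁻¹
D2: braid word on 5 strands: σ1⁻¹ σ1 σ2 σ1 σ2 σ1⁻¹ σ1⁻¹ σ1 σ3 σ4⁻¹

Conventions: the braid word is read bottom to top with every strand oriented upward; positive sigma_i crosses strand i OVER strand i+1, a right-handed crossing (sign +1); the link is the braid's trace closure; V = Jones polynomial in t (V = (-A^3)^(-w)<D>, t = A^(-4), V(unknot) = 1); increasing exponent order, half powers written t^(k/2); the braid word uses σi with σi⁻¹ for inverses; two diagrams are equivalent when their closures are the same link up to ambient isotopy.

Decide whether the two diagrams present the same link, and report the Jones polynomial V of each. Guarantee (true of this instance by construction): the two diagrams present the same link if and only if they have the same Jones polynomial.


equivalent: yes
V(D1) = 1  (w 0, c 12, <D> = 1)
V(D2) = 1  (w +2, c 10, <D> = A^6)
why: from 12 to 10 crossings by R-moves: one link, two diagrams


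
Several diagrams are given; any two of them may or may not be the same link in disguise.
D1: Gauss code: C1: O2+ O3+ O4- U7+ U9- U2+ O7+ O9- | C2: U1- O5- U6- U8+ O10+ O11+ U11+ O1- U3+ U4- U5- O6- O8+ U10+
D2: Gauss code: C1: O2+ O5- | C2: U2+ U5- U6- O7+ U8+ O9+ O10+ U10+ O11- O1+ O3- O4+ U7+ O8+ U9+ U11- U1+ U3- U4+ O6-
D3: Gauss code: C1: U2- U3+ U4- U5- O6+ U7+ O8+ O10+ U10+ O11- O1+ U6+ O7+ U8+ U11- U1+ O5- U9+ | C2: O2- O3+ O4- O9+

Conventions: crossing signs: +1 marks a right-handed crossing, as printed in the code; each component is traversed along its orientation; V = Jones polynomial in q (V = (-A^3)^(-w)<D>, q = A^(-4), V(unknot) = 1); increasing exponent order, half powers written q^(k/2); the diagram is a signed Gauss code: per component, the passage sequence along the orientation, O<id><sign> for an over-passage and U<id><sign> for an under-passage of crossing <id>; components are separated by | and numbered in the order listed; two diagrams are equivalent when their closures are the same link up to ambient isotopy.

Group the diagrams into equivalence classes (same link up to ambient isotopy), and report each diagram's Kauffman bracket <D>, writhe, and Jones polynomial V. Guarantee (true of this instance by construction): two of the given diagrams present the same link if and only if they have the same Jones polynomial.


classes: {D1} | {D2, D3}
V(D1) = -q^(-1/2) - q^(1/2)  [11 crossings, <D> = A + A^5, w = +1]
V(D2) = -q^(1/2) - q^(3/2) - q^(5/2) + q^(9/2)  [11 crossings, <D> = -A^-9 + A^-1 + A^3 + A^7, w = +3]
V(D3) = -q^(1/2) - q^(3/2) - q^(5/2) + q^(9/2)  [11 crossings, <D> = -A^-9 + A^-1 + A^3 + A^7, w = +3]
note: 2 values of V(q) split the 3 diagrams


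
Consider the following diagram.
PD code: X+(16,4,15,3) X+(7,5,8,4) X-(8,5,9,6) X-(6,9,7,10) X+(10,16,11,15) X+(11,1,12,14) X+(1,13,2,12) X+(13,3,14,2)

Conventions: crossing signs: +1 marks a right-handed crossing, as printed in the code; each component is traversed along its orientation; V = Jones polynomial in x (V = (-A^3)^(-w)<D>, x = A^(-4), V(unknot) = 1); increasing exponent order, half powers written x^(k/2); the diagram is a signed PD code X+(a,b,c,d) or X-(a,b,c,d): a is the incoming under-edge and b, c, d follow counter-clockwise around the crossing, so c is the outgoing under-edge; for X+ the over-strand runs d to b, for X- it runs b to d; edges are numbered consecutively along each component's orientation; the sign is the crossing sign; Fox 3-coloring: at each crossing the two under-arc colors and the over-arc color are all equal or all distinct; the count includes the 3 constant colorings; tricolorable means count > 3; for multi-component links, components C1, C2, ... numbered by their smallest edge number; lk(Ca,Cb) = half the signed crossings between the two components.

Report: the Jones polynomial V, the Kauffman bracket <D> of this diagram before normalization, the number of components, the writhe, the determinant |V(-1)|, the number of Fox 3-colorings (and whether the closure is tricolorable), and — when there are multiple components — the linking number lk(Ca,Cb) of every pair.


V(x) = -x^(3/2) - 2x^(7/2) + x^(9/2) - x^(11/2) + x^(13/2)
bracket: A^-14 - A^-10 + A^-6 - 2A^-2 - A^6, w = +4
2 components, writhe +4, over 8 crossings
lk(C1,C2) = +1
det 6, colorings 9 of 3^8 — tricolorable
observation: |V(-1)| = 6: so tricolorable, since 3 divides 6


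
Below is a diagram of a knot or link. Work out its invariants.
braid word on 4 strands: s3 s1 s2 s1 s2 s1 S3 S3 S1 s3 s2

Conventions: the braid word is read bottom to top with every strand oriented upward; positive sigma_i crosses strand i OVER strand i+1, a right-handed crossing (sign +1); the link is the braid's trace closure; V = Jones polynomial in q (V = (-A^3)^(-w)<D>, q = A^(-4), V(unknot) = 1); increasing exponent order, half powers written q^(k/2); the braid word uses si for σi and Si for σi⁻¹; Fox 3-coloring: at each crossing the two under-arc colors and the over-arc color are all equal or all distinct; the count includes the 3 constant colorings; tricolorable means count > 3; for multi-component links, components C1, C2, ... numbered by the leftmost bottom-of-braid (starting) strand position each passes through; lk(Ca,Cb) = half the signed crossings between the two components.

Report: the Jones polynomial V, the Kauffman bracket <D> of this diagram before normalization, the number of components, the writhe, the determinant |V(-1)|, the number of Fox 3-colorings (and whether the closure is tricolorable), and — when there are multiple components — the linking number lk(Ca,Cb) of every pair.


Jones polynomial: V(q) = q + q^3 - q^4
<D> = A^-1 - A^3 - A^11; writhe +5
components 1, writhe +5 (11 crossings)
3-colorings: 9 of 3^11, det 3 — tricolorable
note: |V(-1)| = 3: so tricolorable, since 3 divides 3


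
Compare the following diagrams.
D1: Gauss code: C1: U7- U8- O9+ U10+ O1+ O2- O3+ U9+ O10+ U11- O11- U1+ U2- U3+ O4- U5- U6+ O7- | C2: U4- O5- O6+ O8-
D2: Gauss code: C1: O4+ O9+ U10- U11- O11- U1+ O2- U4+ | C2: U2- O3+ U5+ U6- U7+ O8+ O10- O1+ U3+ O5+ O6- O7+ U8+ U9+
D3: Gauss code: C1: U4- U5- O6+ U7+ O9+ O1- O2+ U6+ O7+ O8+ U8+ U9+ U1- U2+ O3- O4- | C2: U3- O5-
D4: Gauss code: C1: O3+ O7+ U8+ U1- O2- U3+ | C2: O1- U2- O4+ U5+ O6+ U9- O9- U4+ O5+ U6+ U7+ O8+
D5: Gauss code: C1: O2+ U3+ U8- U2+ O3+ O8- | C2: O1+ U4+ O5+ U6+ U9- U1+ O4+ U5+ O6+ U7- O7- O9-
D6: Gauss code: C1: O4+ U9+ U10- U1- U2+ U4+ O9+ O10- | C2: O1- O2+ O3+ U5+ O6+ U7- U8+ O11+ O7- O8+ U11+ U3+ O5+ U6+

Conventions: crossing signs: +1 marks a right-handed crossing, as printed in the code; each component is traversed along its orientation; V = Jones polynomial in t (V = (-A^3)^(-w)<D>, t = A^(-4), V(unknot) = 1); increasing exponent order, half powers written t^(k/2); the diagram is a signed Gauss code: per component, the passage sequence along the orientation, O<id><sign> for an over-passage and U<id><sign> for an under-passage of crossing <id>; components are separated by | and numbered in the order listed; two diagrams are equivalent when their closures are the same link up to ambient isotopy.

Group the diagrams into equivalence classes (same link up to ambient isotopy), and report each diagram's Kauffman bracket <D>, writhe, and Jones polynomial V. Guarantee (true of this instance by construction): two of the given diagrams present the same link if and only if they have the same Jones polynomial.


grouping into links: {D1, D3} | {D2, D4, D5, D6}
V(D1) = -t^(-3/2) - 2t^(1/2) + t^(3/2) - t^(5/2) + t^(7/2)  (w -1, c 11, <D> = -A^-17 + A^-13 - A^-9 + 2A^-5 + A^3)
V(D2) = -t^(1/2) - t^(3/2) - t^(5/2) + t^(9/2)  [11 crossings, <D> = -A^-9 + A^-1 + A^3 + A^7, w = +3]
V(D3) = -t^(-3/2) - 2t^(1/2) + t^(3/2) - t^(5/2) + t^(7/2)  [9 crossings, <D> = -A^-11 + A^-7 - A^-3 + 2A + A^9, w = +1]
V(D4) = -t^(1/2) - t^(3/2) - t^(5/2) + t^(9/2)  (w +3, c 9, <D> = -A^-9 + A^-1 + A^3 + A^7)
V(D5) = -t^(1/2) - t^(3/2) - t^(5/2) + t^(9/2)  [9 crossings, <D> = -A^-9 + A^-1 + A^3 + A^7, w = +3]
D6 (bracket -A^-3 + A^5 + A^9 + A^13; 11 crossings at w = +5): V = -t^(1/2) - t^(3/2) - t^(5/2) + t^(9/2)
why: 2 classes among 6 diagrams; unequal V(t) rules out equality


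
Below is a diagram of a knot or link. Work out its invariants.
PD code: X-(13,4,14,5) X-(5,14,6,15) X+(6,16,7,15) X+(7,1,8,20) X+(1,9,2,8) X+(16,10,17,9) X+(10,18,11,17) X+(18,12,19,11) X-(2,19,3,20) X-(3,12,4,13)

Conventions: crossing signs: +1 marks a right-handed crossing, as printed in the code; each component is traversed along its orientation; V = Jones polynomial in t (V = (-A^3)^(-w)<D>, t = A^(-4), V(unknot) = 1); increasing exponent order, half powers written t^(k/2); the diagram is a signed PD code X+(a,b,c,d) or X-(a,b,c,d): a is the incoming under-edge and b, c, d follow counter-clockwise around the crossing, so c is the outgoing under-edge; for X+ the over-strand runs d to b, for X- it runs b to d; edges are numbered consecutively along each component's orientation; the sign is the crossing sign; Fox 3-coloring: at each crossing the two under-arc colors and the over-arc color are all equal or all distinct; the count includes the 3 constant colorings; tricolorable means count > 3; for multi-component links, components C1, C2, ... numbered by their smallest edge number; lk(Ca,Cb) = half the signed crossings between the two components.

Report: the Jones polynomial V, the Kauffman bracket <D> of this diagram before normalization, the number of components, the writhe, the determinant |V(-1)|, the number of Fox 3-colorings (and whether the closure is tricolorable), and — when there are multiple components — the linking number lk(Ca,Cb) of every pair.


Jones polynomial: V(t) = t^-1 - 1 + 2t - 2t^2 + 2t^3 - 2t^4 + t^5
<D> = A^-14 - 2A^-10 + 2A^-6 - 2A^-2 + 2A^2 - A^6 + A^10; writhe +2
components 1, writhe +2 (10 crossings)
3-colorings: 3 of 3^10, det 11 — not tricolorable
note: |V(-1)| = 11: so not tricolorable, since 3 does not divide 11


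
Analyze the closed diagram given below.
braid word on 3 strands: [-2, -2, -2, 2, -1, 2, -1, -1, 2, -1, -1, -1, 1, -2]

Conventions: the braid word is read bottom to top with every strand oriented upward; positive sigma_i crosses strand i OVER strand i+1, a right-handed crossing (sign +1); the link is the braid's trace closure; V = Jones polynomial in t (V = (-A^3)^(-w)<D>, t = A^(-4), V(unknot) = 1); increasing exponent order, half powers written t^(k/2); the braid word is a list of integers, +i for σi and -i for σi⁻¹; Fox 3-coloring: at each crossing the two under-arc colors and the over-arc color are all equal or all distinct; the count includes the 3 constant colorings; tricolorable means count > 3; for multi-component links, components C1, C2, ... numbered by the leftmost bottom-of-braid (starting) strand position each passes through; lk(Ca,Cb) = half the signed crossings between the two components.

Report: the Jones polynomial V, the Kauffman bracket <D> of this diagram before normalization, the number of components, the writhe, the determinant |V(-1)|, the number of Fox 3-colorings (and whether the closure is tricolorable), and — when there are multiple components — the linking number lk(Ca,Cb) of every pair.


V = t^-10 - 3t^-9 + 5t^-8 - 7t^-7 + 7t^-6 - 7t^-5 + 6t^-4 - 3t^-3 + 2t^-2
<D> = 2A^-10 - 3A^-6 + 6A^-2 - 7A^2 + 7A^6 - 7A^10 + 5A^14 - 3A^18 + A^22 (w = -6)
1 component over 14 crossings, w = -6
3 Fox colorings among 3^14, |V(-1)| = 41: not tricolorable
why: inverse pairs cancel, leaving σ2⁻¹ σ2⁻¹ σ1⁻¹ σ2 σ1⁻¹ σ1⁻¹ σ2 σ1⁻¹ σ1⁻¹ σ2⁻¹


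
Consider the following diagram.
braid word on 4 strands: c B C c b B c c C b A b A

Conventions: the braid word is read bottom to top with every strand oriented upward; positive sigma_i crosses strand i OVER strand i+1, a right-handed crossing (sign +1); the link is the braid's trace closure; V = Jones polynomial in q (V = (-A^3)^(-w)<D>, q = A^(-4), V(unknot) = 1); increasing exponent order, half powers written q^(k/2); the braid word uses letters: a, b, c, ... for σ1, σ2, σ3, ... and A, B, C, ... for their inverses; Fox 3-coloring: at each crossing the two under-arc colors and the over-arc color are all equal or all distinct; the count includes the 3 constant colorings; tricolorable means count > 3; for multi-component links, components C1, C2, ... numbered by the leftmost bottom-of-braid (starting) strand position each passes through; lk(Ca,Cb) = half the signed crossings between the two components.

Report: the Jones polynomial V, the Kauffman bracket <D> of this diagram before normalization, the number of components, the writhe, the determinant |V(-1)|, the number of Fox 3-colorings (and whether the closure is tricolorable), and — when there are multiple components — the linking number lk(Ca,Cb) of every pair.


V(q) = q^-2 - q^-1 + 2 - 2q + q^2 - q^3 + q^4
bracket: -A^-13 + A^-9 - A^-5 + 2A^-1 - 2A^3 + A^7 - A^11, w = +1
1 component, writhe +1, over 13 crossings
det 9, colorings 9 of 3^13 — tricolorable
observation: the span of V is 6, forcing >= 6 crossings in any diagram


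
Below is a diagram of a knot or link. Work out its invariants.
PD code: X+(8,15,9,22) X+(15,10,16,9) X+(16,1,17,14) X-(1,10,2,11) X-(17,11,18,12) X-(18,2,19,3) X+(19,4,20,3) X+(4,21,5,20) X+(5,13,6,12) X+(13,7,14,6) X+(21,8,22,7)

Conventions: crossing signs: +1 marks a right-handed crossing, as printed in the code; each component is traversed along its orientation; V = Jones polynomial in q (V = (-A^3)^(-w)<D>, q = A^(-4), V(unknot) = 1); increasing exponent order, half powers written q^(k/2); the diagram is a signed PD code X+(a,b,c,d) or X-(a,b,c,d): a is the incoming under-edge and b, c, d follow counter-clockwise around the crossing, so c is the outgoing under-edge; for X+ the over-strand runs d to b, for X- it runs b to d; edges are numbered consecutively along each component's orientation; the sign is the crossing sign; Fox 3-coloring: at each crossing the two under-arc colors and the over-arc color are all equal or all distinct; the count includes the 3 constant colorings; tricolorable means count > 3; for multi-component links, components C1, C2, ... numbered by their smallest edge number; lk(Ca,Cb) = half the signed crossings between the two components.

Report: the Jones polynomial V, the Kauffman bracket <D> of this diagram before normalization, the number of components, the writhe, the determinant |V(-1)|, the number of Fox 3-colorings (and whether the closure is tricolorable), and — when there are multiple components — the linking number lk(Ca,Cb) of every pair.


V(q) = -q^(3/2) + q^(5/2) - 3q^(7/2) + 2q^(9/2) - 2q^(11/2) + 2q^(13/2) - q^(15/2)
bracket: A^-15 - 2A^-11 + 2A^-7 - 2A^-3 + 3A - A^5 + A^9, w = +5
2 components, writhe +5, over 11 crossings
lk(C1,C2) = +2
det 12, colorings 9 of 3^11 — tricolorable
observation: |V(-1)| = 12: so tricolorable, since 3 divides 12


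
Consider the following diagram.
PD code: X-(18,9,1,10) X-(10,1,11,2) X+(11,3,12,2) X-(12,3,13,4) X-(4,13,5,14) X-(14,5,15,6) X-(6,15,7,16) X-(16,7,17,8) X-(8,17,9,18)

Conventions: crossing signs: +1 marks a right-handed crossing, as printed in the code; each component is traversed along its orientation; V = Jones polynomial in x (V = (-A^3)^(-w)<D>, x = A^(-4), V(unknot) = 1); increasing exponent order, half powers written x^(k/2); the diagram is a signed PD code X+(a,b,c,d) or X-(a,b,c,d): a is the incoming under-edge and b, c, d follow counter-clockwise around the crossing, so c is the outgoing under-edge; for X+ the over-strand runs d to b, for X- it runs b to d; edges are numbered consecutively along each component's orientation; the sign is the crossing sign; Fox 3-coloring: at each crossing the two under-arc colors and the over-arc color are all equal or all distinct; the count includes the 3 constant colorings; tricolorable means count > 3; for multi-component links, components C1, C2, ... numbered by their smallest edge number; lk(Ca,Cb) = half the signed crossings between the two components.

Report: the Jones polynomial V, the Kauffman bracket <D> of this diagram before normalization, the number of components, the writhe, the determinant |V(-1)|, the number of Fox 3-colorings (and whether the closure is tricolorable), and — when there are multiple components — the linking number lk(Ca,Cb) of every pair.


V = -x^-10 + x^-9 - x^-8 + x^-7 - x^-6 + x^-5 + x^-3
<D> = -A^-9 - A^-1 + A^3 - A^7 + A^11 - A^15 + A^19 (w = -7)
1 component over 9 crossings, w = -7
3 Fox colorings among 3^9, |V(-1)| = 7: not tricolorable
why: w = -7 (over 9 crossings) is diagram-only; (-A^3)^(7) removes it from V


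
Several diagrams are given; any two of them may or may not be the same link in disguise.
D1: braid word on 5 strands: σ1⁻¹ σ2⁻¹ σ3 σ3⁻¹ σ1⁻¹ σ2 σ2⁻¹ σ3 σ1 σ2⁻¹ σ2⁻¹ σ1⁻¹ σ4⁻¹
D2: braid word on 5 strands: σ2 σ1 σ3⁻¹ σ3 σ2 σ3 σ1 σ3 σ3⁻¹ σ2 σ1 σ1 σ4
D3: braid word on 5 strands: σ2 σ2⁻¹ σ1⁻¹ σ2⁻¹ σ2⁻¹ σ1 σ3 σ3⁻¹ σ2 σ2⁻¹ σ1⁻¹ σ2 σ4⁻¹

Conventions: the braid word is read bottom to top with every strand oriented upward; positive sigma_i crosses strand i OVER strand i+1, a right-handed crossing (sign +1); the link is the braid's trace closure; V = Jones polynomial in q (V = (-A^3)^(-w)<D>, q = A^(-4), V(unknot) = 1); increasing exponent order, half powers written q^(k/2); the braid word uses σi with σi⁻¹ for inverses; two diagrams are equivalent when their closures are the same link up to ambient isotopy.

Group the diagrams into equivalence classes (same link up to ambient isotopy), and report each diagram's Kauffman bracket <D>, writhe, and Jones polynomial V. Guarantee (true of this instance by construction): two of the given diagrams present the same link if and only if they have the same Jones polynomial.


equivalence classes: {D1} | {D2} | {D3}
D1 (bracket A^-9 + 2A^-1 - A^3 + A^7 - A^11; 13 crossings at w = -5): V = q^(-13/2) - q^(-11/2) + q^(-9/2) - 2q^(-7/2) - q^(-3/2)
V(D2) = -q^(5/2) - q^(9/2) - q^(13/2) + q^(15/2)  (w +9, c 13, <D> = -A^-3 + A + A^9 + A^17)
D3 (bracket A^-11 + A^-7; 13 crossings at w = -3): V = -q^(-1/2) - q^(1/2)
key observation: 3 classes among 3 diagrams; unequal V(q) rules out equality


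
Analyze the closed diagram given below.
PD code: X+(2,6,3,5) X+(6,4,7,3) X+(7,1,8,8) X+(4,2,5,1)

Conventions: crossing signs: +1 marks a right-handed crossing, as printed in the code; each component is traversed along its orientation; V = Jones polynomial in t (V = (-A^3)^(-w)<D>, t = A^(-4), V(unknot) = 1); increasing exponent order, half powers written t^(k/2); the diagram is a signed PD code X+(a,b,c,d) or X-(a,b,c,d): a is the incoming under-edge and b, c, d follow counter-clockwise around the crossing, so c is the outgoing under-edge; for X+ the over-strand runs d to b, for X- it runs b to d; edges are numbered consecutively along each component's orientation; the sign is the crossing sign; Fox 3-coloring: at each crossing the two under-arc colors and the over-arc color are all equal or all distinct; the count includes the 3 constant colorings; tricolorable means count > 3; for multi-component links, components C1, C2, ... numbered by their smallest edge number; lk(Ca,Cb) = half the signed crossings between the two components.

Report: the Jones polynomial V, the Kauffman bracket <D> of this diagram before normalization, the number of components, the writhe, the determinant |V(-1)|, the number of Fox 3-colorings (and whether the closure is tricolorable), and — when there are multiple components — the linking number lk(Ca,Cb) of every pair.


V(t) = t + t^3 - t^4
bracket: -A^-4 + 1 + A^8, w = +4
1 component, writhe +4, over 4 crossings
det 3, colorings 9 of 3^4 — tricolorable
observation: the span of V is 3, forcing >= 3 crossings in any diagram


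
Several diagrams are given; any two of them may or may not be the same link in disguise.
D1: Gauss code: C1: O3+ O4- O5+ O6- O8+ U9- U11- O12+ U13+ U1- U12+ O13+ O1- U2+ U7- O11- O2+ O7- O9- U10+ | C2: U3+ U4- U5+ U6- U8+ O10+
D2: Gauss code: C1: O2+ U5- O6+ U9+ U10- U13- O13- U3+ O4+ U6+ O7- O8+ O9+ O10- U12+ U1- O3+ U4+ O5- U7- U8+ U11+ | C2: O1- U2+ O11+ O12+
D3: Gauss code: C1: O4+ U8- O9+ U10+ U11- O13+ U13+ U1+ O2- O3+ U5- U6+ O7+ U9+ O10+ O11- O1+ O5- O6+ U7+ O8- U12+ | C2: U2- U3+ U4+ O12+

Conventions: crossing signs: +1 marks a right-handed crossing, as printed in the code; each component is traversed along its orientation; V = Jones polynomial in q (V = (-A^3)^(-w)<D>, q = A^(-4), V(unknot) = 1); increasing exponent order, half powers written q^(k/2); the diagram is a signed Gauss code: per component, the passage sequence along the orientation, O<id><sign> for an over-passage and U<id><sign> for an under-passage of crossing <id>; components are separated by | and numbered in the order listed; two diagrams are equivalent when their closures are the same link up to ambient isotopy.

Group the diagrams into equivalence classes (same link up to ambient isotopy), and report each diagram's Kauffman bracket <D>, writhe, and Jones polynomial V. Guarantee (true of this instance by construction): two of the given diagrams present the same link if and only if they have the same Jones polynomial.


grouping into links: {D1} | {D2, D3}
V(D1) = -q^(1/2) - q^(5/2)  (w +1, c 13, <D> = A^-7 + A)
V(D2) = -q^(3/2) - 2q^(7/2) + q^(9/2) - q^(11/2) + q^(13/2)  (w +3, c 13, <D> = -A^-17 + A^-13 - A^-9 + 2A^-5 + A^3)
V(D3) = -q^(3/2) - 2q^(7/2) + q^(9/2) - q^(11/2) + q^(13/2)  (w +5, c 13, <D> = -A^-11 + A^-7 - A^-3 + 2A + A^9)
key observation: V(q) takes 2 values over 3 diagrams, fixing the grouping


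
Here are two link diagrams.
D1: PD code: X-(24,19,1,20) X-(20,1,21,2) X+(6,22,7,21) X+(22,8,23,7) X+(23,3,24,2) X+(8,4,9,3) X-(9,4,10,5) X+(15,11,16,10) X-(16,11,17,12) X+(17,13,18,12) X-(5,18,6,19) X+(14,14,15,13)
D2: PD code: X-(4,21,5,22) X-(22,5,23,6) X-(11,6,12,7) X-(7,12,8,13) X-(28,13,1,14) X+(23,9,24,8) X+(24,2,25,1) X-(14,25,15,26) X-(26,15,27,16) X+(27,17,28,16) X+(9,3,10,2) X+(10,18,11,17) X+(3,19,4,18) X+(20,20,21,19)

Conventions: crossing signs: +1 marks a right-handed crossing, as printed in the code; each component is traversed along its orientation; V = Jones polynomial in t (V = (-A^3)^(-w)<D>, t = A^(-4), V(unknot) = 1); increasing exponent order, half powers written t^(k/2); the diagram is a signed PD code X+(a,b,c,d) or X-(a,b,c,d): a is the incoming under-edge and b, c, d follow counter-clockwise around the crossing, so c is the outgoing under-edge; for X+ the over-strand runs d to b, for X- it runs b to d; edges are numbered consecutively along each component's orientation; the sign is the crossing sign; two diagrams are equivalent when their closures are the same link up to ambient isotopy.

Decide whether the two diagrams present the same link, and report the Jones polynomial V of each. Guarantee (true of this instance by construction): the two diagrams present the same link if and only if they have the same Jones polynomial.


equivalent: no
D1 (bracket A^-2 - A^2 + A^6 - A^10 + A^14; 12 crossings at w = +2): V = t^-2 - t^-1 + 1 - t + t^2
V(D2) = t^-4 - t^-3 + t^-2 - 2t^-1 + 2 - t + t^2  (w 0, c 14, <D> = A^-8 - A^-4 + 2 - 2A^4 + A^8 - A^12 + A^16)
key observation: V(t) takes 2 values over 2 diagrams, fixing the grouping


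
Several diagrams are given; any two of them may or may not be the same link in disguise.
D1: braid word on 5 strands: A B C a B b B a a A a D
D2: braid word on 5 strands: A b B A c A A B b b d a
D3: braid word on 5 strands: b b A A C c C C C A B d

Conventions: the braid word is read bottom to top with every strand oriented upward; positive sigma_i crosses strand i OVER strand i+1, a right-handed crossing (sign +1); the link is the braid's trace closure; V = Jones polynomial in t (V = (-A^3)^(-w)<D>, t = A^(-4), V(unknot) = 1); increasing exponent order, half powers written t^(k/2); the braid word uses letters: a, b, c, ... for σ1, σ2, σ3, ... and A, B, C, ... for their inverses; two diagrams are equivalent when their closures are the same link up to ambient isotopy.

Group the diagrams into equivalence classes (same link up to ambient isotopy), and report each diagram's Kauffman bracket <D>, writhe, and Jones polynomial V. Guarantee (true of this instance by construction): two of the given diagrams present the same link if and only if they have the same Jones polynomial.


equivalence classes: {D1} | {D2} | {D3}
D1 (bracket A^-14 - A^-10 + A^-6 - A^-2 + A^2; 12 crossings at w = -2): V = t^-2 - t^-1 + 1 - t + t^2
V(D2) = -t^-4 + t^-3 + t^-1  [12 crossings, <D> = A^4 + A^12 - A^16, w = 0]
V(D3) = t^-8 - 2t^-7 + t^-6 - 2t^-5 + 2t^-4 + t^-2  [12 crossings, <D> = A^-4 + 2A^4 - 2A^8 + A^12 - 2A^16 + A^20, w = -4]
key observation: 3 classes among 3 diagrams; unequal V(t) rules out equality


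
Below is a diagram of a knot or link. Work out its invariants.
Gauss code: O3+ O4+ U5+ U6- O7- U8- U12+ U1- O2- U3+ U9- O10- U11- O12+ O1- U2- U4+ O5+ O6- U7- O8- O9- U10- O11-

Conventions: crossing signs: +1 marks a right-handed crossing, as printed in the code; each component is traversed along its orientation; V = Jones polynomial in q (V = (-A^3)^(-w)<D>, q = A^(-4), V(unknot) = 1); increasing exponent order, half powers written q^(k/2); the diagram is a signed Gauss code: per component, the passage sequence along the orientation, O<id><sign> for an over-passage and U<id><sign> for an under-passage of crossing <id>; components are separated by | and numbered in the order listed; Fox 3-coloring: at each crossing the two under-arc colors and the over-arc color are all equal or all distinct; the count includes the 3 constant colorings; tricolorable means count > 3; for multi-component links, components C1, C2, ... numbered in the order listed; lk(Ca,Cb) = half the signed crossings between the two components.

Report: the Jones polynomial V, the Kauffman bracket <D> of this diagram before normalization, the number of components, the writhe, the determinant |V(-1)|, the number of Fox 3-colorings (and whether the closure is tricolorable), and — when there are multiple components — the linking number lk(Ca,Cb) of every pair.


Jones polynomial: V(q) = -q^-6 + q^-5 - q^-4 + 2q^-3 - q^-2 + q^-1
<D> = A^-8 - A^-4 + 2 - A^4 + A^8 - A^12; writhe -4
components 1, writhe -4 (12 crossings)
3-colorings: 3 of 3^12, det 7 — not tricolorable
note: w = -4 (over 12 crossings) is diagram-only; (-A^3)^(4) removes it from V


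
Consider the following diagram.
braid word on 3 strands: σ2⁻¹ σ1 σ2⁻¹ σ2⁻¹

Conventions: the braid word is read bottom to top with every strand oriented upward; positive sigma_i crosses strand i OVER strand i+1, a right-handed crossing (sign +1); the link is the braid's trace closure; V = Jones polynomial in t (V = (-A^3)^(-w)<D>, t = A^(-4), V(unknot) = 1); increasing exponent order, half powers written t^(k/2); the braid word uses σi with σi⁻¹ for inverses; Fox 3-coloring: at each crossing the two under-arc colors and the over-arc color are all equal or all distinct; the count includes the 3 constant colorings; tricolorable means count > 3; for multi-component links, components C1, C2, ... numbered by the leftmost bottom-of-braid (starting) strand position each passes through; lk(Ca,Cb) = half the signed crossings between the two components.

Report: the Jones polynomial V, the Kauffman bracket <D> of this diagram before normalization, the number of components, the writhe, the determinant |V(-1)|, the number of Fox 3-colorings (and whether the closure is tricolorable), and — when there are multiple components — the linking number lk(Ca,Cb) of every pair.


V = -t^-4 + t^-3 + t^-1
<D> = A^-2 + A^6 - A^10 (w = -2)
1 component over 4 crossings, w = -2
9 Fox colorings among 3^4, |V(-1)| = 3: tricolorable
why: the span of V is 3, forcing >= 3 crossings in any diagram


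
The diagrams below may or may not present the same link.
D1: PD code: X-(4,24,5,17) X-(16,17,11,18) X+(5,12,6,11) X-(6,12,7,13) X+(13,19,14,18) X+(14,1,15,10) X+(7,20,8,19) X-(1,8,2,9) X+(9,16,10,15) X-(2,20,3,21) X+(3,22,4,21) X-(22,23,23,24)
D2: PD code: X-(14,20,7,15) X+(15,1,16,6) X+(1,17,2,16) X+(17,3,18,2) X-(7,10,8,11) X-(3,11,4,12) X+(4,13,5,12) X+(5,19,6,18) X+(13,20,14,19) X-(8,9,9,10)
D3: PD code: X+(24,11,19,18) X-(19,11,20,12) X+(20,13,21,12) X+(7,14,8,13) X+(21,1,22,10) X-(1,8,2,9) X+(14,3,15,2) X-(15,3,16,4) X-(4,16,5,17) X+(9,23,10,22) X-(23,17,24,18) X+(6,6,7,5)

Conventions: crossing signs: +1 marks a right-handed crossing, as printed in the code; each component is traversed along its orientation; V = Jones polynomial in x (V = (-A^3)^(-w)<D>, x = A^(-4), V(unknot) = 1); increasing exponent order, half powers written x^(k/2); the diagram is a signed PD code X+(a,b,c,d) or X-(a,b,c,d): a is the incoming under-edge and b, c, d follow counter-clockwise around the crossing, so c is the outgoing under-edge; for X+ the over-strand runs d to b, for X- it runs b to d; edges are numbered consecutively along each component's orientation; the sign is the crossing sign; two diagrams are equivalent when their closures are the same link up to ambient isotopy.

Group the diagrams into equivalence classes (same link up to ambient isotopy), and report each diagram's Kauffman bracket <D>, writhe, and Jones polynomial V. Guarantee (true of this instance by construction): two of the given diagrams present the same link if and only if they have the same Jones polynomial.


grouping into links: {D1, D3} | {D2}
V(D1) = 1 + x + x^2 + x^3  (w 0, c 12, <D> = A^-12 + A^-8 + A^-4 + 1)
V(D2) = x + x^2 + x^3 + x^6  [10 crossings, <D> = A^-18 + A^-6 + A^-2 + A^2, w = +2]
V(D3) = 1 + x + x^2 + x^3  (w +2, c 12, <D> = A^-6 + A^-2 + A^2 + A^6)
key observation: 2 values of V(x) split the 3 diagrams


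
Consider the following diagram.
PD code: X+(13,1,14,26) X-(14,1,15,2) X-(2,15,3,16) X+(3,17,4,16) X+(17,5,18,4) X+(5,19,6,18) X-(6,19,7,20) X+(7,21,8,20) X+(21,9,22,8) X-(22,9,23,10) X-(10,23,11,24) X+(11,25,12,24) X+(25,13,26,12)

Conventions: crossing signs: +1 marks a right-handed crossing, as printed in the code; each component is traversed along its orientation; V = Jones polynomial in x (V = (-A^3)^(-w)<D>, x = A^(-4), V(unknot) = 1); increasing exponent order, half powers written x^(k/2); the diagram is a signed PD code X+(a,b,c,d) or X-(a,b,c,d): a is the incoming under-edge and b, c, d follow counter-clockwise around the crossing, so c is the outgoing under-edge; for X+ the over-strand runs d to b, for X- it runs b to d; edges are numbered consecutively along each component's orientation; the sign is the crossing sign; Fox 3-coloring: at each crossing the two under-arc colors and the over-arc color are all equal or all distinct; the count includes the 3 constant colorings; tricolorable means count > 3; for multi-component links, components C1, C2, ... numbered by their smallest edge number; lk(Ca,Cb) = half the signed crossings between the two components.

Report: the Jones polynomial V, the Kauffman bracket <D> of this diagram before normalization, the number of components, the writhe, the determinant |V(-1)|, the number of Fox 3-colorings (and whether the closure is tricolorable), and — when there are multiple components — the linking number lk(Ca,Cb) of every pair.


V = x + x^3 - x^4
<D> = A^-7 - A^-3 - A^5 (w = +3)
1 component over 13 crossings, w = +3
9 Fox colorings among 3^13, |V(-1)| = 3: tricolorable
why: w = +3 shifts under R1 moves; the (-A^3)^(-3) factor cancels that in V
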